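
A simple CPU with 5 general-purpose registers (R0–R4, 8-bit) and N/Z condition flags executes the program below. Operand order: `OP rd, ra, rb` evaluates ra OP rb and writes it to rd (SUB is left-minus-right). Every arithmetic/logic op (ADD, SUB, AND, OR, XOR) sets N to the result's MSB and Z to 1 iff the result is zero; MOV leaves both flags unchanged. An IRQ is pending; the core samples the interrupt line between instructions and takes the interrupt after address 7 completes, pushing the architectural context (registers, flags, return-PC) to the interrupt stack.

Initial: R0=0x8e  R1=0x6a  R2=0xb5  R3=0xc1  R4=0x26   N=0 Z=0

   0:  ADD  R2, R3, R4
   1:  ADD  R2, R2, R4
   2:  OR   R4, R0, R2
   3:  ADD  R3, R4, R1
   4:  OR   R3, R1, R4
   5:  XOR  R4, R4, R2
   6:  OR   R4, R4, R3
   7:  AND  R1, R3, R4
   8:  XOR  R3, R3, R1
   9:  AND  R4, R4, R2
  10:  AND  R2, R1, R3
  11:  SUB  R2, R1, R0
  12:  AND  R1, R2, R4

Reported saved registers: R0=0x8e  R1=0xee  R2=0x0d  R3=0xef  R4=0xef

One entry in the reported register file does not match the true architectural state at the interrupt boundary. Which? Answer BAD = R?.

BAD = R1

after  0: R0=0x8e R1=0x6a R2=0xe7 R3=0xc1 R4=0x26  N=1 Z=0
after  1: R0=0x8e R1=0x6a R2=0x0d R3=0xc1 R4=0x26  N=0 Z=0
after  2: R0=0x8e R1=0x6a R2=0x0d R3=0xc1 R4=0x8f  N=1 Z=0
after  3: R0=0x8e R1=0x6a R2=0x0d R3=0xf9 R4=0x8f  N=1 Z=0
after  4: R0=0x8e R1=0x6a R2=0x0d R3=0xef R4=0x8f  N=1 Z=0
after  5: R0=0x8e R1=0x6a R2=0x0d R3=0xef R4=0x82  N=1 Z=0
after  6: R0=0x8e R1=0x6a R2=0x0d R3=0xef R4=0xef  N=1 Z=0
after  7: R0=0x8e R1=0xef R2=0x0d R3=0xef R4=0xef  N=1 Z=0
-- IRQ taken; context saved, return-PC = 8 --
mismatch: R1: reported 0xee vs actual 0xef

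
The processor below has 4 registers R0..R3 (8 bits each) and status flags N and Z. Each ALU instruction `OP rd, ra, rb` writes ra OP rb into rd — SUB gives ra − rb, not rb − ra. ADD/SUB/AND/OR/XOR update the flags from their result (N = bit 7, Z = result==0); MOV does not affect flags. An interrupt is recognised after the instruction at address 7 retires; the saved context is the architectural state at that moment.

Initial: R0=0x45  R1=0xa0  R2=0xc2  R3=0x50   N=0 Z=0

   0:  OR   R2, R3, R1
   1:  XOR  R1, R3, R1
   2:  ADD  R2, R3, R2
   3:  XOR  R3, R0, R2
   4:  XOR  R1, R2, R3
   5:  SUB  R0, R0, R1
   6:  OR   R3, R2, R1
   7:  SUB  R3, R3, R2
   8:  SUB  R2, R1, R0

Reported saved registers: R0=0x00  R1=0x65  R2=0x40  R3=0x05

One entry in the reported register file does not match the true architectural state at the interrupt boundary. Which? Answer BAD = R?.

BAD = R1

after  0: R0=0x45 R1=0xa0 R2=0xf0 R3=0x50  N=1 Z=0
after  1: R0=0x45 R1=0xf0 R2=0xf0 R3=0x50  N=1 Z=0
after  2: R0=0x45 R1=0xf0 R2=0x40 R3=0x50  N=0 Z=0
after  3: R0=0x45 R1=0xf0 R2=0x40 R3=0x05  N=0 Z=0
after  4: R0=0x45 R1=0x45 R2=0x40 R3=0x05  N=0 Z=0
after  5: R0=0x00 R1=0x45 R2=0x40 R3=0x05  N=0 Z=1
after  6: R0=0x00 R1=0x45 R2=0x40 R3=0x45  N=0 Z=0
after  7: R0=0x00 R1=0x45 R2=0x40 R3=0x05  N=0 Z=0
-- IRQ taken; context saved, return-PC = 8 --
mismatch: R1: reported 0x65 vs actual 0x45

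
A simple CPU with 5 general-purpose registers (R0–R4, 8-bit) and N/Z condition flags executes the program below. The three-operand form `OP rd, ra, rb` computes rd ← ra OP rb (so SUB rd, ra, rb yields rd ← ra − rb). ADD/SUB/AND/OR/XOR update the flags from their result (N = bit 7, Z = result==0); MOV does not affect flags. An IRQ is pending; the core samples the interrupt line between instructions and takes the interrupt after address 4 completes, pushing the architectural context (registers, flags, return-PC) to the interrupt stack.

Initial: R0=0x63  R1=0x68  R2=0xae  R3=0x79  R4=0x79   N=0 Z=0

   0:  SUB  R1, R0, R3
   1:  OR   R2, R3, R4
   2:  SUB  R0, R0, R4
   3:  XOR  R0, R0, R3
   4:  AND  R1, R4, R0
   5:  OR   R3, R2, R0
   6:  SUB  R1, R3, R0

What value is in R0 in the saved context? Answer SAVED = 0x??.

SAVED = 0x93

after  0: R0=0x63 R1=0xea R2=0xae R3=0x79 R4=0x79  N=1 Z=0
after  1: R0=0x63 R1=0xea R2=0x79 R3=0x79 R4=0x79  N=0 Z=0
after  2: R0=0xea R1=0xea R2=0x79 R3=0x79 R4=0x79  N=1 Z=0
after  3: R0=0x93 R1=0xea R2=0x79 R3=0x79 R4=0x79  N=1 Z=0
after  4: R0=0x93 R1=0x11 R2=0x79 R3=0x79 R4=0x79  N=0 Z=0
-- IRQ taken; context saved, return-PC = 5 --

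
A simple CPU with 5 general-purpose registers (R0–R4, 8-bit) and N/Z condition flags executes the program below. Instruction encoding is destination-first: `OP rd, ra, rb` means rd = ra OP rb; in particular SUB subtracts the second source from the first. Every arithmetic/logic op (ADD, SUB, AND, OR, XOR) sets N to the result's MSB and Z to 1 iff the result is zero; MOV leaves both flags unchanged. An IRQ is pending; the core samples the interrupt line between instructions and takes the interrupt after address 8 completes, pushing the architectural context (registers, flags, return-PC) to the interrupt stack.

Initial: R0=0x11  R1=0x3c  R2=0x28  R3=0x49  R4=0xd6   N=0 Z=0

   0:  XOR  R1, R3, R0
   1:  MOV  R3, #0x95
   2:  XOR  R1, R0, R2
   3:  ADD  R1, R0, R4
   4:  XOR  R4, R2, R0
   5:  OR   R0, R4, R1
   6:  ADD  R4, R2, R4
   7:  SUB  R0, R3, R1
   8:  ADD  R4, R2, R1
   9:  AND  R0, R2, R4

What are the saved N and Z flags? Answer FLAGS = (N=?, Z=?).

after  0: R0=0x11 R1=0x58 R2=0x28 R3=0x49 R4=0xd6  N=0 Z=0
after  1: R0=0x11 R1=0x58 R2=0x28 R3=0x95 R4=0xd6  N=0 Z=0
after  2: R0=0x11 R1=0x39 R2=0x28 R3=0x95 R4=0xd6  N=0 Z=0
after  3: R0=0x11 R1=0xe7 R2=0x28 R3=0x95 R4=0xd6  N=1 Z=0
after  4: R0=0x11 R1=0xe7 R2=0x28 R3=0x95 R4=0x39  N=0 Z=0
after  5: R0=0xff R1=0xe7 R2=0x28 R3=0x95 R4=0x39  N=1 Z=0
after  6: R0=0xff R1=0xe7 R2=0x28 R3=0x95 R4=0x61  N=0 Z=0
after  7: R0=0xae R1=0xe7 R2=0x28 R3=0x95 R4=0x61  N=1 Z=0
after  8: R0=0xae R1=0xe7 R2=0x28 R3=0x95 R4=0x0f  N=0 Z=0
-- IRQ taken; context saved, return-PC = 9 --

FLAGS = (N=0, Z=0)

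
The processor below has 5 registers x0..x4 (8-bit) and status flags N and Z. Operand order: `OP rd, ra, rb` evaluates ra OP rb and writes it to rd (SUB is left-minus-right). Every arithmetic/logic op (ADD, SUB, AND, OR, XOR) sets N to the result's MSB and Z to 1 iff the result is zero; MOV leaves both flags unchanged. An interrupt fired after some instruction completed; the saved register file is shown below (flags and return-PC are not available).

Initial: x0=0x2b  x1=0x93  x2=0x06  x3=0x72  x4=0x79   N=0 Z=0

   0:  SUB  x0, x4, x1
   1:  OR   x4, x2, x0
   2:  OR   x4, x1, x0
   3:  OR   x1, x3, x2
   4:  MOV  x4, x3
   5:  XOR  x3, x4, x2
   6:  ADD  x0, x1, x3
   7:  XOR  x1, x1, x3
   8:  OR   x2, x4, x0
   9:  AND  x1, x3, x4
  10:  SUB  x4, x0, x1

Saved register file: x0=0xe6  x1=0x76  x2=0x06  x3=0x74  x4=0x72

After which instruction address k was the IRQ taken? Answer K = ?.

K = 5

after  0: x0=0xe6 x1=0x93 x2=0x06 x3=0x72 x4=0x79  N=1 Z=0
after  1: x0=0xe6 x1=0x93 x2=0x06 x3=0x72 x4=0xe6  N=1 Z=0
after  2: x0=0xe6 x1=0x93 x2=0x06 x3=0x72 x4=0xf7  N=1 Z=0
after  3: x0=0xe6 x1=0x76 x2=0x06 x3=0x72 x4=0xf7  N=0 Z=0
after  4: x0=0xe6 x1=0x76 x2=0x06 x3=0x72 x4=0x72  N=0 Z=0
after  5: x0=0xe6 x1=0x76 x2=0x06 x3=0x74 x4=0x72  N=0 Z=0
-- IRQ taken; context saved, return-PC = 6 --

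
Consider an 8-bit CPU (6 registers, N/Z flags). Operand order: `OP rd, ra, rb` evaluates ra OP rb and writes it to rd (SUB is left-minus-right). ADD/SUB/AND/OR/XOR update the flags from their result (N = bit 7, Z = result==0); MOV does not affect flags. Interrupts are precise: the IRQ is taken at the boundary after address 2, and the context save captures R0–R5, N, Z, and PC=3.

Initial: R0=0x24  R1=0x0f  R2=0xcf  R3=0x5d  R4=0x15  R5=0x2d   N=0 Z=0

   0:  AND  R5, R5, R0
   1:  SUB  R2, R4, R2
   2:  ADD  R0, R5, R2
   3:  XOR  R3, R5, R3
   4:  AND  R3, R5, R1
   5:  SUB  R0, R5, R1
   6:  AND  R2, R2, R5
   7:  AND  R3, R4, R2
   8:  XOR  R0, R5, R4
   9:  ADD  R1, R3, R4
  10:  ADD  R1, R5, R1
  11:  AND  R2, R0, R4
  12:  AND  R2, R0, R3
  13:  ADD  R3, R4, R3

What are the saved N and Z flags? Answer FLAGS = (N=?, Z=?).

after  0: R0=0x24 R1=0x0f R2=0xcf R3=0x5d R4=0x15 R5=0x24  N=0 Z=0
after  1: R0=0x24 R1=0x0f R2=0x46 R3=0x5d R4=0x15 R5=0x24  N=0 Z=0
after  2: R0=0x6a R1=0x0f R2=0x46 R3=0x5d R4=0x15 R5=0x24  N=0 Z=0
-- IRQ taken; context saved, return-PC = 3 --

FLAGS = (N=0, Z=0)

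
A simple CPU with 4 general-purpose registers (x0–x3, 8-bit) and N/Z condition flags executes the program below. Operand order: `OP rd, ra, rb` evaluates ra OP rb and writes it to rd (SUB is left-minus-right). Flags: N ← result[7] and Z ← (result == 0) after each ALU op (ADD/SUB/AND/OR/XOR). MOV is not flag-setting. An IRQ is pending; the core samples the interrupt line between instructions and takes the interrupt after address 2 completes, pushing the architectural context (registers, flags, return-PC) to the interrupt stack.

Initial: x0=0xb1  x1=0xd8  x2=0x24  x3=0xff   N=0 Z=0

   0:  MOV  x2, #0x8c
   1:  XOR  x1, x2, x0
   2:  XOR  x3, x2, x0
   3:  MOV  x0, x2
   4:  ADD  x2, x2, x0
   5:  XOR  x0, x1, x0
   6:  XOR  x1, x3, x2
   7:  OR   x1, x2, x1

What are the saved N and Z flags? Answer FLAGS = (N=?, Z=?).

after  0: x0=0xb1 x1=0xd8 x2=0x8c x3=0xff  N=0 Z=0
after  1: x0=0xb1 x1=0x3d x2=0x8c x3=0xff  N=0 Z=0
after  2: x0=0xb1 x1=0x3d x2=0x8c x3=0x3d  N=0 Z=0
-- IRQ taken; context saved, return-PC = 3 --

FLAGS = (N=0, Z=0)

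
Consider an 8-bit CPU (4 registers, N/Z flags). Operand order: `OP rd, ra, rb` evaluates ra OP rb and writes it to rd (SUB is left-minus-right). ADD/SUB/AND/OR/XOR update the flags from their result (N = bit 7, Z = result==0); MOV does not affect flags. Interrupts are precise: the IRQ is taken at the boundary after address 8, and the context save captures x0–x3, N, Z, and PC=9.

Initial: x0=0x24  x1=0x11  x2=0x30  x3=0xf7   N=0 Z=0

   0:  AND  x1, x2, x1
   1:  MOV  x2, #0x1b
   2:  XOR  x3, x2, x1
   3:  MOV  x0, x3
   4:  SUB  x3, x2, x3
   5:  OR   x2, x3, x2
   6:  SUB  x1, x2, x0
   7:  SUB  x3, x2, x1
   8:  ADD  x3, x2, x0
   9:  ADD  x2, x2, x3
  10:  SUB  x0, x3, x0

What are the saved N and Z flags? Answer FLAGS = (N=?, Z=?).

FLAGS = (N=0, Z=0)

after  0: x0=0x24 x1=0x10 x2=0x30 x3=0xf7  N=0 Z=0
after  1: x0=0x24 x1=0x10 x2=0x1b x3=0xf7  N=0 Z=0
after  2: x0=0x24 x1=0x10 x2=0x1b x3=0x0b  N=0 Z=0
after  3: x0=0x0b x1=0x10 x2=0x1b x3=0x0b  N=0 Z=0
after  4: x0=0x0b x1=0x10 x2=0x1b x3=0x10  N=0 Z=0
after  5: x0=0x0b x1=0x10 x2=0x1b x3=0x10  N=0 Z=0
after  6: x0=0x0b x1=0x10 x2=0x1b x3=0x10  N=0 Z=0
after  7: x0=0x0b x1=0x10 x2=0x1b x3=0x0b  N=0 Z=0
after  8: x0=0x0b x1=0x10 x2=0x1b x3=0x26  N=0 Z=0
-- IRQ taken; context saved, return-PC = 9 --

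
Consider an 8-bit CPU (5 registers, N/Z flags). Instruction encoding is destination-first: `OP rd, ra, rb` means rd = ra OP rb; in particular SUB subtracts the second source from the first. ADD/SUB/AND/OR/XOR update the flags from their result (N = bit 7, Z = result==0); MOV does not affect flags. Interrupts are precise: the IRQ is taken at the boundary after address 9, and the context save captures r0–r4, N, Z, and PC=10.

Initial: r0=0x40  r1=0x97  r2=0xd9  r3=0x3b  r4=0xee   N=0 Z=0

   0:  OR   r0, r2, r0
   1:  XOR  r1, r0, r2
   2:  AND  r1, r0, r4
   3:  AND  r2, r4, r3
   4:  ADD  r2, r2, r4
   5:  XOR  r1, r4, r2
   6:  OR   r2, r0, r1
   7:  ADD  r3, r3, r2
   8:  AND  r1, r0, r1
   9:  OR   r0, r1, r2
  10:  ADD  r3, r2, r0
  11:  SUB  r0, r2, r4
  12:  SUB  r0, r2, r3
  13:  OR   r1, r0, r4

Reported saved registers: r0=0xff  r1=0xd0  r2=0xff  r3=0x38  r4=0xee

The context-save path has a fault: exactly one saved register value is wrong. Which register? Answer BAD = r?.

BAD = r3

after  0: r0=0xd9 r1=0x97 r2=0xd9 r3=0x3b r4=0xee  N=1 Z=0
after  1: r0=0xd9 r1=0x00 r2=0xd9 r3=0x3b r4=0xee  N=0 Z=1
after  2: r0=0xd9 r1=0xc8 r2=0xd9 r3=0x3b r4=0xee  N=1 Z=0
after  3: r0=0xd9 r1=0xc8 r2=0x2a r3=0x3b r4=0xee  N=0 Z=0
after  4: r0=0xd9 r1=0xc8 r2=0x18 r3=0x3b r4=0xee  N=0 Z=0
after  5: r0=0xd9 r1=0xf6 r2=0x18 r3=0x3b r4=0xee  N=1 Z=0
after  6: r0=0xd9 r1=0xf6 r2=0xff r3=0x3b r4=0xee  N=1 Z=0
after  7: r0=0xd9 r1=0xf6 r2=0xff r3=0x3a r4=0xee  N=0 Z=0
after  8: r0=0xd9 r1=0xd0 r2=0xff r3=0x3a r4=0xee  N=1 Z=0
after  9: r0=0xff r1=0xd0 r2=0xff r3=0x3a r4=0xee  N=1 Z=0
-- IRQ taken; context saved, return-PC = 10 --
mismatch: r3: reported 0x38 vs actual 0x3a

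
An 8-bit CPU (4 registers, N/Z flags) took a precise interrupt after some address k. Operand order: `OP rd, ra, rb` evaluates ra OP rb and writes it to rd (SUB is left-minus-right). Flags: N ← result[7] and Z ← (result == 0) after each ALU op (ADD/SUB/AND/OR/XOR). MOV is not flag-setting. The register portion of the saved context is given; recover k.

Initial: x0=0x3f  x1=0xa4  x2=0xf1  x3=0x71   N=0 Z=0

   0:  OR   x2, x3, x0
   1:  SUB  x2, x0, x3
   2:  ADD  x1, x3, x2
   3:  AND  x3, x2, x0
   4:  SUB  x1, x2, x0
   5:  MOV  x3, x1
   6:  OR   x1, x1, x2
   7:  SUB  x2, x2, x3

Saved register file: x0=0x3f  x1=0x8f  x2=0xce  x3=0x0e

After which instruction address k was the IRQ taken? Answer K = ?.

after  0: x0=0x3f x1=0xa4 x2=0x7f x3=0x71  N=0 Z=0
after  1: x0=0x3f x1=0xa4 x2=0xce x3=0x71  N=1 Z=0
after  2: x0=0x3f x1=0x3f x2=0xce x3=0x71  N=0 Z=0
after  3: x0=0x3f x1=0x3f x2=0xce x3=0x0e  N=0 Z=0
after  4: x0=0x3f x1=0x8f x2=0xce x3=0x0e  N=1 Z=0
-- IRQ taken; context saved, return-PC = 5 --

K = 4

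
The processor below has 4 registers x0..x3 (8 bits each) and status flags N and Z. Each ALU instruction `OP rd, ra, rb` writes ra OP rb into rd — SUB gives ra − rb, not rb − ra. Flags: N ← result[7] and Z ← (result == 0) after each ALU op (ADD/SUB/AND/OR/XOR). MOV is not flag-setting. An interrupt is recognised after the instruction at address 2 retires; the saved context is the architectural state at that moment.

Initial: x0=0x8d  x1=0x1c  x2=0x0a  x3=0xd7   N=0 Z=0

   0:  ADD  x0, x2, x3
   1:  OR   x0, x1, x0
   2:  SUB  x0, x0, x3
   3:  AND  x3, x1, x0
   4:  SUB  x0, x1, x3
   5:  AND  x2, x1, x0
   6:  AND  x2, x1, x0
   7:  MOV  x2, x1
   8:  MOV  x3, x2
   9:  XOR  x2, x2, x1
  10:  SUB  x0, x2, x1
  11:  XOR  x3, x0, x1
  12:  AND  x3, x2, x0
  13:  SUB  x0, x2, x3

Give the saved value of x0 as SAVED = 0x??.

SAVED = 0x26

after  0: x0=0xe1 x1=0x1c x2=0x0a x3=0xd7  N=1 Z=0
after  1: x0=0xfd x1=0x1c x2=0x0a x3=0xd7  N=1 Z=0
after  2: x0=0x26 x1=0x1c x2=0x0a x3=0xd7  N=0 Z=0
-- IRQ taken; context saved, return-PC = 3 --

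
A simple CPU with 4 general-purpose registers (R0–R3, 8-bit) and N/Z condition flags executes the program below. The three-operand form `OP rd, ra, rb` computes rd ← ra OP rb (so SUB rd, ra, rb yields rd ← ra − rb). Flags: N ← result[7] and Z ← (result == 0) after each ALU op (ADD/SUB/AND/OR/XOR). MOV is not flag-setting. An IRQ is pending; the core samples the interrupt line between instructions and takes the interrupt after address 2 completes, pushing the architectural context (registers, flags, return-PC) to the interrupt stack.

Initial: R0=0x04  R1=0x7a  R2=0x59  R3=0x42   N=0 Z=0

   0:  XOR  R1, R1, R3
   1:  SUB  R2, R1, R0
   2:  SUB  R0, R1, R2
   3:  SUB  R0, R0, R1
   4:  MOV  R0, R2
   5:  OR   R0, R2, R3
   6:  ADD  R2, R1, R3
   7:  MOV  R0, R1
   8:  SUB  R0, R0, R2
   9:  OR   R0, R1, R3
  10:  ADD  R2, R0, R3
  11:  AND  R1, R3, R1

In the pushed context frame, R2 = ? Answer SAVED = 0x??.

SAVED = 0x34

after  0: R0=0x04 R1=0x38 R2=0x59 R3=0x42  N=0 Z=0
after  1: R0=0x04 R1=0x38 R2=0x34 R3=0x42  N=0 Z=0
after  2: R0=0x04 R1=0x38 R2=0x34 R3=0x42  N=0 Z=0
-- IRQ taken; context saved, return-PC = 3 --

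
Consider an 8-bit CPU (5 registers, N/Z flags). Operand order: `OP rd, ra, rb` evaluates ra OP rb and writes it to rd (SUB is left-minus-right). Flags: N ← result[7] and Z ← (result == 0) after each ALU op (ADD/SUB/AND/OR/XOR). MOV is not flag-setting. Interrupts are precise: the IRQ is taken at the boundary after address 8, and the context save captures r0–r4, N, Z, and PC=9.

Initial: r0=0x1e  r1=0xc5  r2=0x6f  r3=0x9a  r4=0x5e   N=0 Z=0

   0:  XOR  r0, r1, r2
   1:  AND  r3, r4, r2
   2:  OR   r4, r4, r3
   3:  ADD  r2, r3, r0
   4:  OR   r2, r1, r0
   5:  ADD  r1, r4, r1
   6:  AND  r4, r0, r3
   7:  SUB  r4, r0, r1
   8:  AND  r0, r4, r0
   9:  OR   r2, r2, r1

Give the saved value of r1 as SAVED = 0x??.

SAVED = 0x23

after  0: r0=0xaa r1=0xc5 r2=0x6f r3=0x9a r4=0x5e  N=1 Z=0
after  1: r0=0xaa r1=0xc5 r2=0x6f r3=0x4e r4=0x5e  N=0 Z=0
after  2: r0=0xaa r1=0xc5 r2=0x6f r3=0x4e r4=0x5e  N=0 Z=0
after  3: r0=0xaa r1=0xc5 r2=0xf8 r3=0x4e r4=0x5e  N=1 Z=0
after  4: r0=0xaa r1=0xc5 r2=0xef r3=0x4e r4=0x5e  N=1 Z=0
after  5: r0=0xaa r1=0x23 r2=0xef r3=0x4e r4=0x5e  N=0 Z=0
after  6: r0=0xaa r1=0x23 r2=0xef r3=0x4e r4=0x0a  N=0 Z=0
after  7: r0=0xaa r1=0x23 r2=0xef r3=0x4e r4=0x87  N=1 Z=0
after  8: r0=0x82 r1=0x23 r2=0xef r3=0x4e r4=0x87  N=1 Z=0
-- IRQ taken; context saved, return-PC = 9 --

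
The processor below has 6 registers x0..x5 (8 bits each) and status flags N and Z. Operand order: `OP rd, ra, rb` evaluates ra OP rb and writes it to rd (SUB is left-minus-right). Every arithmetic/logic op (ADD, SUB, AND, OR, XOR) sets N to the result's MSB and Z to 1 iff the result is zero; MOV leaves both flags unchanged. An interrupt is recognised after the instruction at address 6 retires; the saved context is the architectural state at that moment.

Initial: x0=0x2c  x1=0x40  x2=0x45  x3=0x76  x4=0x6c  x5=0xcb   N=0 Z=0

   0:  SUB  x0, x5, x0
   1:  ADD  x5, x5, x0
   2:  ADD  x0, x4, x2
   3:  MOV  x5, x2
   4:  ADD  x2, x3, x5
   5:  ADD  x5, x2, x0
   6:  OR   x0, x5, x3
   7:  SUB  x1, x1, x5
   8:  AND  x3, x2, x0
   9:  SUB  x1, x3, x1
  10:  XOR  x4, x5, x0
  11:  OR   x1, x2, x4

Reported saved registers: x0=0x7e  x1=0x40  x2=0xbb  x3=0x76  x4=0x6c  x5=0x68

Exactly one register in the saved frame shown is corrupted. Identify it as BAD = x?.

BAD = x5

after  0: x0=0x9f x1=0x40 x2=0x45 x3=0x76 x4=0x6c x5=0xcb  N=1 Z=0
after  1: x0=0x9f x1=0x40 x2=0x45 x3=0x76 x4=0x6c x5=0x6a  N=0 Z=0
after  2: x0=0xb1 x1=0x40 x2=0x45 x3=0x76 x4=0x6c x5=0x6a  N=1 Z=0
after  3: x0=0xb1 x1=0x40 x2=0x45 x3=0x76 x4=0x6c x5=0x45  N=1 Z=0
after  4: x0=0xb1 x1=0x40 x2=0xbb x3=0x76 x4=0x6c x5=0x45  N=1 Z=0
after  5: x0=0xb1 x1=0x40 x2=0xbb x3=0x76 x4=0x6c x5=0x6c  N=0 Z=0
after  6: x0=0x7e x1=0x40 x2=0xbb x3=0x76 x4=0x6c x5=0x6c  N=0 Z=0
-- IRQ taken; context saved, return-PC = 7 --
mismatch: x5: reported 0x68 vs actual 0x6c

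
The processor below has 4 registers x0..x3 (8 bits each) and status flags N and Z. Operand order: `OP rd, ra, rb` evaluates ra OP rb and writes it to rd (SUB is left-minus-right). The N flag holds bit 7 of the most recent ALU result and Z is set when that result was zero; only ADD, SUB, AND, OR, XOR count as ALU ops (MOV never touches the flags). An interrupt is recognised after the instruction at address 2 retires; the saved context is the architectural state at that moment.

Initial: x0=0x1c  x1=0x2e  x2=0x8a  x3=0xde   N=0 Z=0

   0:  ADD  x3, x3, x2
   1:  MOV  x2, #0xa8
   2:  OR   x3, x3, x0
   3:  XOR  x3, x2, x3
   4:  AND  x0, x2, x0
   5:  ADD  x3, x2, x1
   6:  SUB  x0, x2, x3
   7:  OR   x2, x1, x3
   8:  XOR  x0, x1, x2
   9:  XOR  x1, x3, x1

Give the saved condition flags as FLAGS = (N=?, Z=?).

FLAGS = (N=0, Z=0)

after  0: x0=0x1c x1=0x2e x2=0x8a x3=0x68  N=0 Z=0
after  1: x0=0x1c x1=0x2e x2=0xa8 x3=0x68  N=0 Z=0
after  2: x0=0x1c x1=0x2e x2=0xa8 x3=0x7c  N=0 Z=0
-- IRQ taken; context saved, return-PC = 3 --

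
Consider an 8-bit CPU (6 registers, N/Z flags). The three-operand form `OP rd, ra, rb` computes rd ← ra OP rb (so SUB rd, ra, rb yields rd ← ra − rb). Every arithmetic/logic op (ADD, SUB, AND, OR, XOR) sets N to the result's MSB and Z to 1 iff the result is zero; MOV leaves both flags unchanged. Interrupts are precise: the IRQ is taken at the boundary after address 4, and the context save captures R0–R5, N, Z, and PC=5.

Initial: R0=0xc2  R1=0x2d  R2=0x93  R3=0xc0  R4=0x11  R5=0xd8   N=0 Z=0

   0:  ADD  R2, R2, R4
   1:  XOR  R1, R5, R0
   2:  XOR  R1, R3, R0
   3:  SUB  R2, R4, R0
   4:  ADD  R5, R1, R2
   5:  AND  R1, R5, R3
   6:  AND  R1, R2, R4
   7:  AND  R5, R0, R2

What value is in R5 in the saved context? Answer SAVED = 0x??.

after  0: R0=0xc2 R1=0x2d R2=0xa4 R3=0xc0 R4=0x11 R5=0xd8  N=1 Z=0
after  1: R0=0xc2 R1=0x1a R2=0xa4 R3=0xc0 R4=0x11 R5=0xd8  N=0 Z=0
after  2: R0=0xc2 R1=0x02 R2=0xa4 R3=0xc0 R4=0x11 R5=0xd8  N=0 Z=0
after  3: R0=0xc2 R1=0x02 R2=0x4f R3=0xc0 R4=0x11 R5=0xd8  N=0 Z=0
after  4: R0=0xc2 R1=0x02 R2=0x4f R3=0xc0 R4=0x11 R5=0x51  N=0 Z=0
-- IRQ taken; context saved, return-PC = 5 --

SAVED = 0x51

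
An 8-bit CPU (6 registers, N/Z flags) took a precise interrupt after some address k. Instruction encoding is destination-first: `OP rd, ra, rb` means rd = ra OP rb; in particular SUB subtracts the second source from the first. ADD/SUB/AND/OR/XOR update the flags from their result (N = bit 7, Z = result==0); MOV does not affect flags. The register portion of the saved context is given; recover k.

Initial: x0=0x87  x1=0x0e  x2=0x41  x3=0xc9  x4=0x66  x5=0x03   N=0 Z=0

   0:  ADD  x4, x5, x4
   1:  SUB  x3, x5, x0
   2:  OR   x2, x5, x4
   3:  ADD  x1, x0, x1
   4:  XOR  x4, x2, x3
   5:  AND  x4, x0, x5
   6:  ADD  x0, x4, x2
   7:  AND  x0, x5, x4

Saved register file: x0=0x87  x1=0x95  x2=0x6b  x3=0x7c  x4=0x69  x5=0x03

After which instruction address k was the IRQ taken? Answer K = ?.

K = 3

after  0: x0=0x87 x1=0x0e x2=0x41 x3=0xc9 x4=0x69 x5=0x03  N=0 Z=0
after  1: x0=0x87 x1=0x0e x2=0x41 x3=0x7c x4=0x69 x5=0x03  N=0 Z=0
after  2: x0=0x87 x1=0x0e x2=0x6b x3=0x7c x4=0x69 x5=0x03  N=0 Z=0
after  3: x0=0x87 x1=0x95 x2=0x6b x3=0x7c x4=0x69 x5=0x03  N=1 Z=0
-- IRQ taken; context saved, return-PC = 4 --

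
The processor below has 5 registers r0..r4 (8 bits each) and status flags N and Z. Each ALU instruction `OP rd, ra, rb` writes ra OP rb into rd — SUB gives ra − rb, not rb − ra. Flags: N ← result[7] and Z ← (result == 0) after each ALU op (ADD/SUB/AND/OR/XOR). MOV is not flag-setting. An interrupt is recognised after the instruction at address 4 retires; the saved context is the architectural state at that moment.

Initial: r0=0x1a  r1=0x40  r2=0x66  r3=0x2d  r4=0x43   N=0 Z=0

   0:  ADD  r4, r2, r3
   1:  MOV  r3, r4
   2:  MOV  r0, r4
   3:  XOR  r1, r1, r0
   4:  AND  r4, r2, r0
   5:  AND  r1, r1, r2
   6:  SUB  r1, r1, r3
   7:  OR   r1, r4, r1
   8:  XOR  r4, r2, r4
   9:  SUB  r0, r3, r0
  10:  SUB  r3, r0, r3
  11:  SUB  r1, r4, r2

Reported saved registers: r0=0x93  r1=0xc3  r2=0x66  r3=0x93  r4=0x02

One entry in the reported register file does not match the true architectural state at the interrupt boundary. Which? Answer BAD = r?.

BAD = r1

after  0: r0=0x1a r1=0x40 r2=0x66 r3=0x2d r4=0x93  N=1 Z=0
after  1: r0=0x1a r1=0x40 r2=0x66 r3=0x93 r4=0x93  N=1 Z=0
after  2: r0=0x93 r1=0x40 r2=0x66 r3=0x93 r4=0x93  N=1 Z=0
after  3: r0=0x93 r1=0xd3 r2=0x66 r3=0x93 r4=0x93  N=1 Z=0
after  4: r0=0x93 r1=0xd3 r2=0x66 r3=0x93 r4=0x02  N=0 Z=0
-- IRQ taken; context saved, return-PC = 5 --
mismatch: r1: reported 0xc3 vs actual 0xd3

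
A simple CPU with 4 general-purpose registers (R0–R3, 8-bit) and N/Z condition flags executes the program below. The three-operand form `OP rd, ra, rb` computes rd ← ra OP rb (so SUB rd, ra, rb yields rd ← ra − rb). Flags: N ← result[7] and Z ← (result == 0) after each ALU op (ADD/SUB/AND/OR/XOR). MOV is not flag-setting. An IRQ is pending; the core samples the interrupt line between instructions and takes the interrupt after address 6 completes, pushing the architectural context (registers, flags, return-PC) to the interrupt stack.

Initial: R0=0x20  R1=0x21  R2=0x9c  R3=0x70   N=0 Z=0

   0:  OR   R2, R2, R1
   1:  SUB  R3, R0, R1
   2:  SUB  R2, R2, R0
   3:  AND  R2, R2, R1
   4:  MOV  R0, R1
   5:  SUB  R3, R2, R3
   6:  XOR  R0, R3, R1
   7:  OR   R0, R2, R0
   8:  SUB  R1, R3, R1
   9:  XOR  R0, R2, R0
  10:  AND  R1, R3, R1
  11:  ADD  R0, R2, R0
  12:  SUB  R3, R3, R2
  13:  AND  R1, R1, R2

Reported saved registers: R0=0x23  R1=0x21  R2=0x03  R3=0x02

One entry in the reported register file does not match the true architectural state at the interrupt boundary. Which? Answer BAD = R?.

after  0: R0=0x20 R1=0x21 R2=0xbd R3=0x70  N=1 Z=0
after  1: R0=0x20 R1=0x21 R2=0xbd R3=0xff  N=1 Z=0
after  2: R0=0x20 R1=0x21 R2=0x9d R3=0xff  N=1 Z=0
after  3: R0=0x20 R1=0x21 R2=0x01 R3=0xff  N=0 Z=0
after  4: R0=0x21 R1=0x21 R2=0x01 R3=0xff  N=0 Z=0
after  5: R0=0x21 R1=0x21 R2=0x01 R3=0x02  N=0 Z=0
after  6: R0=0x23 R1=0x21 R2=0x01 R3=0x02  N=0 Z=0
-- IRQ taken; context saved, return-PC = 7 --
mismatch: R2: reported 0x03 vs actual 0x01

BAD = R2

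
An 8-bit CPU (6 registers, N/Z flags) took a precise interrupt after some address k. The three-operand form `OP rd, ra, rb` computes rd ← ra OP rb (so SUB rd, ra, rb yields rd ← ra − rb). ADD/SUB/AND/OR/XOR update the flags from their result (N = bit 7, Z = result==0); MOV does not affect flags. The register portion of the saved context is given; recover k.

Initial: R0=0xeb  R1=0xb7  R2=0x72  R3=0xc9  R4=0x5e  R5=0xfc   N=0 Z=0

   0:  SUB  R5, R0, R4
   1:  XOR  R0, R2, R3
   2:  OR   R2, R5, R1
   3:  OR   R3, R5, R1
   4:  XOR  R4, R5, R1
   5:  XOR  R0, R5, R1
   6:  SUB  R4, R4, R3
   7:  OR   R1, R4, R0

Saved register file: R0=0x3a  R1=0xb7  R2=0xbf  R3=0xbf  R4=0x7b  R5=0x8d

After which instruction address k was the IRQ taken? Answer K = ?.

after  0: R0=0xeb R1=0xb7 R2=0x72 R3=0xc9 R4=0x5e R5=0x8d  N=1 Z=0
after  1: R0=0xbb R1=0xb7 R2=0x72 R3=0xc9 R4=0x5e R5=0x8d  N=1 Z=0
after  2: R0=0xbb R1=0xb7 R2=0xbf R3=0xc9 R4=0x5e R5=0x8d  N=1 Z=0
after  3: R0=0xbb R1=0xb7 R2=0xbf R3=0xbf R4=0x5e R5=0x8d  N=1 Z=0
after  4: R0=0xbb R1=0xb7 R2=0xbf R3=0xbf R4=0x3a R5=0x8d  N=0 Z=0
after  5: R0=0x3a R1=0xb7 R2=0xbf R3=0xbf R4=0x3a R5=0x8d  N=0 Z=0
after  6: R0=0x3a R1=0xb7 R2=0xbf R3=0xbf R4=0x7b R5=0x8d  N=0 Z=0
-- IRQ taken; context saved, return-PC = 7 --

K = 6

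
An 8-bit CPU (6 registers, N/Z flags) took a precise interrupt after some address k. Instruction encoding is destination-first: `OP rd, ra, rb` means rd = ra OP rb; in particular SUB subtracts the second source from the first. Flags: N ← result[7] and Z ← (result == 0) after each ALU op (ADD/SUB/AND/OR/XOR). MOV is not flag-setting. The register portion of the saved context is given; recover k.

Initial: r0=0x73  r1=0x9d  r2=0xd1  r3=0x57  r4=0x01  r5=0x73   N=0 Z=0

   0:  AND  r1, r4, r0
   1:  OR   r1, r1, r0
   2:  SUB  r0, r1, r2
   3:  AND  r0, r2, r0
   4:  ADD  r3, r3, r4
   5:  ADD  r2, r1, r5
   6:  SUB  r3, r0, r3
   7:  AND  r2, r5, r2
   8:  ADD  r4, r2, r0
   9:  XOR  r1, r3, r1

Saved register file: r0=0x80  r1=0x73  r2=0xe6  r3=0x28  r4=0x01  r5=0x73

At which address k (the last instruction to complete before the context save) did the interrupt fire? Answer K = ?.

K = 6

after  0: r0=0x73 r1=0x01 r2=0xd1 r3=0x57 r4=0x01 r5=0x73  N=0 Z=0
after  1: r0=0x73 r1=0x73 r2=0xd1 r3=0x57 r4=0x01 r5=0x73  N=0 Z=0
after  2: r0=0xa2 r1=0x73 r2=0xd1 r3=0x57 r4=0x01 r5=0x73  N=1 Z=0
after  3: r0=0x80 r1=0x73 r2=0xd1 r3=0x57 r4=0x01 r5=0x73  N=1 Z=0
after  4: r0=0x80 r1=0x73 r2=0xd1 r3=0x58 r4=0x01 r5=0x73  N=0 Z=0
after  5: r0=0x80 r1=0x73 r2=0xe6 r3=0x58 r4=0x01 r5=0x73  N=1 Z=0
after  6: r0=0x80 r1=0x73 r2=0xe6 r3=0x28 r4=0x01 r5=0x73  N=0 Z=0
-- IRQ taken; context saved, return-PC = 7 --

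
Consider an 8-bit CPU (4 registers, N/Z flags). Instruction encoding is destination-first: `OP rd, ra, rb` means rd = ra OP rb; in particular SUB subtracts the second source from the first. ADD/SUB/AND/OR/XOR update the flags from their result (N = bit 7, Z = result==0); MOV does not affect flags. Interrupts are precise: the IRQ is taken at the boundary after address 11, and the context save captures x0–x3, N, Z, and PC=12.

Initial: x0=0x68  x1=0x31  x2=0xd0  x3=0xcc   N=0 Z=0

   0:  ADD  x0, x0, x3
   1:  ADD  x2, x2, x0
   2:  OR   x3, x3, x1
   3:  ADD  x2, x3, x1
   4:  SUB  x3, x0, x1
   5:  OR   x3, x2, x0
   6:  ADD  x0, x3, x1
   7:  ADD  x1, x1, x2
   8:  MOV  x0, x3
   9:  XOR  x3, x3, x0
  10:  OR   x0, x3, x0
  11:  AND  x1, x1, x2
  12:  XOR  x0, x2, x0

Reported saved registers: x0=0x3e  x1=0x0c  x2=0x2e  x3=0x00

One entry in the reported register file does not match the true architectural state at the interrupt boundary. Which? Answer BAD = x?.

BAD = x1

after  0: x0=0x34 x1=0x31 x2=0xd0 x3=0xcc  N=0 Z=0
after  1: x0=0x34 x1=0x31 x2=0x04 x3=0xcc  N=0 Z=0
after  2: x0=0x34 x1=0x31 x2=0x04 x3=0xfd  N=1 Z=0
after  3: x0=0x34 x1=0x31 x2=0x2e x3=0xfd  N=0 Z=0
after  4: x0=0x34 x1=0x31 x2=0x2e x3=0x03  N=0 Z=0
after  5: x0=0x34 x1=0x31 x2=0x2e x3=0x3e  N=0 Z=0
after  6: x0=0x6f x1=0x31 x2=0x2e x3=0x3e  N=0 Z=0
after  7: x0=0x6f x1=0x5f x2=0x2e x3=0x3e  N=0 Z=0
after  8: x0=0x3e x1=0x5f x2=0x2e x3=0x3e  N=0 Z=0
after  9: x0=0x3e x1=0x5f x2=0x2e x3=0x00  N=0 Z=1
after 10: x0=0x3e x1=0x5f x2=0x2e x3=0x00  N=0 Z=0
after 11: x0=0x3e x1=0x0e x2=0x2e x3=0x00  N=0 Z=0
-- IRQ taken; context saved, return-PC = 12 --
mismatch: x1: reported 0x0c vs actual 0x0e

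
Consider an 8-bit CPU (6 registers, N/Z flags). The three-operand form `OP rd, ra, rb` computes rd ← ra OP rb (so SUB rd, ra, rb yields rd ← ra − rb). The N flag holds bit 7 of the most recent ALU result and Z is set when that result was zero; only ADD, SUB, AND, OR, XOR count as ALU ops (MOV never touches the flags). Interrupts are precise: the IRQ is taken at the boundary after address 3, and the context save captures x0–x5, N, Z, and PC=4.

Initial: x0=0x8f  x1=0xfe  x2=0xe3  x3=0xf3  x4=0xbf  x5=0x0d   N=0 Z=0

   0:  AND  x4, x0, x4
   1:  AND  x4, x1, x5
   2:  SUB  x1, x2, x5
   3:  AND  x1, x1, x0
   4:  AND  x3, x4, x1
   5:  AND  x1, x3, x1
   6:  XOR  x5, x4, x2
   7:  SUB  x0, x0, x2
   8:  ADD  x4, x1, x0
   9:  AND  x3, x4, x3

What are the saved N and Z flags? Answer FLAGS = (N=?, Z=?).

after  0: x0=0x8f x1=0xfe x2=0xe3 x3=0xf3 x4=0x8f x5=0x0d  N=1 Z=0
after  1: x0=0x8f x1=0xfe x2=0xe3 x3=0xf3 x4=0x0c x5=0x0d  N=0 Z=0
after  2: x0=0x8f x1=0xd6 x2=0xe3 x3=0xf3 x4=0x0c x5=0x0d  N=1 Z=0
after  3: x0=0x8f x1=0x86 x2=0xe3 x3=0xf3 x4=0x0c x5=0x0d  N=1 Z=0
-- IRQ taken; context saved, return-PC = 4 --

FLAGS = (N=1, Z=0)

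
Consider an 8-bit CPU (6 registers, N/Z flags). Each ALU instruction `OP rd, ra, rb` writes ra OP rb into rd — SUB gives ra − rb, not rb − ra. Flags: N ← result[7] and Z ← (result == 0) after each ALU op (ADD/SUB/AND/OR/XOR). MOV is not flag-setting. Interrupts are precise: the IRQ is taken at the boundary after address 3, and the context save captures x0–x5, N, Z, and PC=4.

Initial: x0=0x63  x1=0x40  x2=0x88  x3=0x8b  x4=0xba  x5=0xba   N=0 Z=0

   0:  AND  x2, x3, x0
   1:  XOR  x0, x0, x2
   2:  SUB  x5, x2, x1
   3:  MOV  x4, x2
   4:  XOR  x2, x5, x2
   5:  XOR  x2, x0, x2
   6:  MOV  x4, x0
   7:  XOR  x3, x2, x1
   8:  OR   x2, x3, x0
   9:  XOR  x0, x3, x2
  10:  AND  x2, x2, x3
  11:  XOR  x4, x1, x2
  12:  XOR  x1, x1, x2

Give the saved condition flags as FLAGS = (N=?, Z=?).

after  0: x0=0x63 x1=0x40 x2=0x03 x3=0x8b x4=0xba x5=0xba  N=0 Z=0
after  1: x0=0x60 x1=0x40 x2=0x03 x3=0x8b x4=0xba x5=0xba  N=0 Z=0
after  2: x0=0x60 x1=0x40 x2=0x03 x3=0x8b x4=0xba x5=0xc3  N=1 Z=0
after  3: x0=0x60 x1=0x40 x2=0x03 x3=0x8b x4=0x03 x5=0xc3  N=1 Z=0
-- IRQ taken; context saved, return-PC = 4 --

FLAGS = (N=1, Z=0)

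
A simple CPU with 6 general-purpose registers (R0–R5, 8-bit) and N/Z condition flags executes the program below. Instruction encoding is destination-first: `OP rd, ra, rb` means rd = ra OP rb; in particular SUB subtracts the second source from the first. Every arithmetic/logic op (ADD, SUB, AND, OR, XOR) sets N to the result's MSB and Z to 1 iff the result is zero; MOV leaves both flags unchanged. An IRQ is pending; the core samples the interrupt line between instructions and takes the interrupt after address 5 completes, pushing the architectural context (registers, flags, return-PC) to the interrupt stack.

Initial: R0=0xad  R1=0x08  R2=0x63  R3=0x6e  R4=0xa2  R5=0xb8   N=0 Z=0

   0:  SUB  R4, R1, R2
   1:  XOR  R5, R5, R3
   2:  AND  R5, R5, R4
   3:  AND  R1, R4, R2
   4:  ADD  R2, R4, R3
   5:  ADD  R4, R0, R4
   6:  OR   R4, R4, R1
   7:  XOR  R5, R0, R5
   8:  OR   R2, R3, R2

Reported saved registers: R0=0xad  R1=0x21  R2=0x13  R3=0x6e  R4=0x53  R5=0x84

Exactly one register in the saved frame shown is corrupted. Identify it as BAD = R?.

BAD = R4

after  0: R0=0xad R1=0x08 R2=0x63 R3=0x6e R4=0xa5 R5=0xb8  N=1 Z=0
after  1: R0=0xad R1=0x08 R2=0x63 R3=0x6e R4=0xa5 R5=0xd6  N=1 Z=0
after  2: R0=0xad R1=0x08 R2=0x63 R3=0x6e R4=0xa5 R5=0x84  N=1 Z=0
after  3: R0=0xad R1=0x21 R2=0x63 R3=0x6e R4=0xa5 R5=0x84  N=0 Z=0
after  4: R0=0xad R1=0x21 R2=0x13 R3=0x6e R4=0xa5 R5=0x84  N=0 Z=0
after  5: R0=0xad R1=0x21 R2=0x13 R3=0x6e R4=0x52 R5=0x84  N=0 Z=0
-- IRQ taken; context saved, return-PC = 6 --
mismatch: R4: reported 0x53 vs actual 0x52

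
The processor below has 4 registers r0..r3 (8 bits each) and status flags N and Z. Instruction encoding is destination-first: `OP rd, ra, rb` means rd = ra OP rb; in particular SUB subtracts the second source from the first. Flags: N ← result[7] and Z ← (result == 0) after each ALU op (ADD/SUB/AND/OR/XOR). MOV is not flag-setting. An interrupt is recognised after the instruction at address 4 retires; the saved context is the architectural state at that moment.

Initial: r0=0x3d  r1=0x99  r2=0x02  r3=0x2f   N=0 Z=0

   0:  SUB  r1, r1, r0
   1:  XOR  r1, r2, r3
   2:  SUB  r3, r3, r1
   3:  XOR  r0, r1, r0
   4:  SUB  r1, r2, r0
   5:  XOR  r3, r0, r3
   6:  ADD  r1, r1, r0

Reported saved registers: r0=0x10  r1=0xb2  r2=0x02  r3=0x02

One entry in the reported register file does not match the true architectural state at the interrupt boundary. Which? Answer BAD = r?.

BAD = r1

after  0: r0=0x3d r1=0x5c r2=0x02 r3=0x2f  N=0 Z=0
after  1: r0=0x3d r1=0x2d r2=0x02 r3=0x2f  N=0 Z=0
after  2: r0=0x3d r1=0x2d r2=0x02 r3=0x02  N=0 Z=0
after  3: r0=0x10 r1=0x2d r2=0x02 r3=0x02  N=0 Z=0
after  4: r0=0x10 r1=0xf2 r2=0x02 r3=0x02  N=1 Z=0
-- IRQ taken; context saved, return-PC = 5 --
mismatch: r1: reported 0xb2 vs actual 0xf2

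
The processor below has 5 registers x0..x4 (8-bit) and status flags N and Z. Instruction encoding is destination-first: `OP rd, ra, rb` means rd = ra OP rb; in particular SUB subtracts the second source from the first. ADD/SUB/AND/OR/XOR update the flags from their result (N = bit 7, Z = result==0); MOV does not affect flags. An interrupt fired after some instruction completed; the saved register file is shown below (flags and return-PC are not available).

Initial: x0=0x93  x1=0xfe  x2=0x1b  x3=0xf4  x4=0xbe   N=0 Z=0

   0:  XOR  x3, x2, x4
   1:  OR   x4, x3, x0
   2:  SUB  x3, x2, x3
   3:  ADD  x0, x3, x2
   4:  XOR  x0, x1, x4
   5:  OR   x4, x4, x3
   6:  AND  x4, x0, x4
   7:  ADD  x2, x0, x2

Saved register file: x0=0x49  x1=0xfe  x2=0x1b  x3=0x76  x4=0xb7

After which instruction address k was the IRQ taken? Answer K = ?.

K = 4

after  0: x0=0x93 x1=0xfe x2=0x1b x3=0xa5 x4=0xbe  N=1 Z=0
after  1: x0=0x93 x1=0xfe x2=0x1b x3=0xa5 x4=0xb7  N=1 Z=0
after  2: x0=0x93 x1=0xfe x2=0x1b x3=0x76 x4=0xb7  N=0 Z=0
after  3: x0=0x91 x1=0xfe x2=0x1b x3=0x76 x4=0xb7  N=1 Z=0
after  4: x0=0x49 x1=0xfe x2=0x1b x3=0x76 x4=0xb7  N=0 Z=0
-- IRQ taken; context saved, return-PC = 5 --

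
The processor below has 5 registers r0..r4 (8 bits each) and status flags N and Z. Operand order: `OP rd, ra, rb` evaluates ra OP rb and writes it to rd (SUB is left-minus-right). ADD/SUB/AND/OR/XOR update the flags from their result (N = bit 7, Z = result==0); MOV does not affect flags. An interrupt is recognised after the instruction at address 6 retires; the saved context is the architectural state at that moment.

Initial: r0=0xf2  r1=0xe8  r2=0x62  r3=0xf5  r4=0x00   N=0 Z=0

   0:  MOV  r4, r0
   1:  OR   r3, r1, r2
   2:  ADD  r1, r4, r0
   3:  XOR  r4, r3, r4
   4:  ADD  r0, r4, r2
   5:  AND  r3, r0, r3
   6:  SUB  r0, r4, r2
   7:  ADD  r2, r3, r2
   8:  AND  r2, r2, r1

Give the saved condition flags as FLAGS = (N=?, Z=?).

after  0: r0=0xf2 r1=0xe8 r2=0x62 r3=0xf5 r4=0xf2  N=0 Z=0
after  1: r0=0xf2 r1=0xe8 r2=0x62 r3=0xea r4=0xf2  N=1 Z=0
after  2: r0=0xf2 r1=0xe4 r2=0x62 r3=0xea r4=0xf2  N=1 Z=0
after  3: r0=0xf2 r1=0xe4 r2=0x62 r3=0xea r4=0x18  N=0 Z=0
after  4: r0=0x7a r1=0xe4 r2=0x62 r3=0xea r4=0x18  N=0 Z=0
after  5: r0=0x7a r1=0xe4 r2=0x62 r3=0x6a r4=0x18  N=0 Z=0
after  6: r0=0xb6 r1=0xe4 r2=0x62 r3=0x6a r4=0x18  N=1 Z=0
-- IRQ taken; context saved, return-PC = 7 --

FLAGS = (N=1, Z=0)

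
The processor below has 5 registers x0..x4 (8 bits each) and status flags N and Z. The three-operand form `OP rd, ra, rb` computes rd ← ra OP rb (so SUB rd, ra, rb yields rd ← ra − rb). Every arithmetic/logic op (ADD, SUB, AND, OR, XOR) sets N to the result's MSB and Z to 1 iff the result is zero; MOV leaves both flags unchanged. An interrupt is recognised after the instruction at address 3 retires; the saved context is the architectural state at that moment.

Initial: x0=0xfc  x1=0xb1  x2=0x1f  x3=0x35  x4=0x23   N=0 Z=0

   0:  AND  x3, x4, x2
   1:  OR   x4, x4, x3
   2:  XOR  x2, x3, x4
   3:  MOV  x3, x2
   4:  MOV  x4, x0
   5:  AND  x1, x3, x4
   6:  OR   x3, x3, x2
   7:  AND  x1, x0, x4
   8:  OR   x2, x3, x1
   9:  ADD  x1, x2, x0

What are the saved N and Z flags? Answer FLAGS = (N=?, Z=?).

FLAGS = (N=0, Z=0)

after  0: x0=0xfc x1=0xb1 x2=0x1f x3=0x03 x4=0x23  N=0 Z=0
after  1: x0=0xfc x1=0xb1 x2=0x1f x3=0x03 x4=0x23  N=0 Z=0
after  2: x0=0xfc x1=0xb1 x2=0x20 x3=0x03 x4=0x23  N=0 Z=0
after  3: x0=0xfc x1=0xb1 x2=0x20 x3=0x20 x4=0x23  N=0 Z=0
-- IRQ taken; context saved, return-PC = 4 --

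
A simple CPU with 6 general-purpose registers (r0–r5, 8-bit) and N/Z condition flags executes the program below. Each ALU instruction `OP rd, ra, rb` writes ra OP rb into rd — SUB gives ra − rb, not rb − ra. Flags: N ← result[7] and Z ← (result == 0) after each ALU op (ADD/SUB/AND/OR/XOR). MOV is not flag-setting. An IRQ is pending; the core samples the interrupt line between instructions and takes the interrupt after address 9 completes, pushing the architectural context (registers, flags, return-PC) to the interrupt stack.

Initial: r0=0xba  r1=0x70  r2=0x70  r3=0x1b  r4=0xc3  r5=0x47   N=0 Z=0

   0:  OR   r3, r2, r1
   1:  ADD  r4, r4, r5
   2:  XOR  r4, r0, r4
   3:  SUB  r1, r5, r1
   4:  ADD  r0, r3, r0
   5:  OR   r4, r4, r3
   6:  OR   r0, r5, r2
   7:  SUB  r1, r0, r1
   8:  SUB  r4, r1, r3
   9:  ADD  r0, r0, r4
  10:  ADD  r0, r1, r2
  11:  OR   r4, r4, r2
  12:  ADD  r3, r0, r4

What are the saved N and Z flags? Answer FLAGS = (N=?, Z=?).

FLAGS = (N=1, Z=0)

after  0: r0=0xba r1=0x70 r2=0x70 r3=0x70 r4=0xc3 r5=0x47  N=0 Z=0
after  1: r0=0xba r1=0x70 r2=0x70 r3=0x70 r4=0x0a r5=0x47  N=0 Z=0
after  2: r0=0xba r1=0x70 r2=0x70 r3=0x70 r4=0xb0 r5=0x47  N=1 Z=0
after  3: r0=0xba r1=0xd7 r2=0x70 r3=0x70 r4=0xb0 r5=0x47  N=1 Z=0
after  4: r0=0x2a r1=0xd7 r2=0x70 r3=0x70 r4=0xb0 r5=0x47  N=0 Z=0
after  5: r0=0x2a r1=0xd7 r2=0x70 r3=0x70 r4=0xf0 r5=0x47  N=1 Z=0
after  6: r0=0x77 r1=0xd7 r2=0x70 r3=0x70 r4=0xf0 r5=0x47  N=0 Z=0
after  7: r0=0x77 r1=0xa0 r2=0x70 r3=0x70 r4=0xf0 r5=0x47  N=1 Z=0
after  8: r0=0x77 r1=0xa0 r2=0x70 r3=0x70 r4=0x30 r5=0x47  N=0 Z=0
after  9: r0=0xa7 r1=0xa0 r2=0x70 r3=0x70 r4=0x30 r5=0x47  N=1 Z=0
-- IRQ taken; context saved, return-PC = 10 --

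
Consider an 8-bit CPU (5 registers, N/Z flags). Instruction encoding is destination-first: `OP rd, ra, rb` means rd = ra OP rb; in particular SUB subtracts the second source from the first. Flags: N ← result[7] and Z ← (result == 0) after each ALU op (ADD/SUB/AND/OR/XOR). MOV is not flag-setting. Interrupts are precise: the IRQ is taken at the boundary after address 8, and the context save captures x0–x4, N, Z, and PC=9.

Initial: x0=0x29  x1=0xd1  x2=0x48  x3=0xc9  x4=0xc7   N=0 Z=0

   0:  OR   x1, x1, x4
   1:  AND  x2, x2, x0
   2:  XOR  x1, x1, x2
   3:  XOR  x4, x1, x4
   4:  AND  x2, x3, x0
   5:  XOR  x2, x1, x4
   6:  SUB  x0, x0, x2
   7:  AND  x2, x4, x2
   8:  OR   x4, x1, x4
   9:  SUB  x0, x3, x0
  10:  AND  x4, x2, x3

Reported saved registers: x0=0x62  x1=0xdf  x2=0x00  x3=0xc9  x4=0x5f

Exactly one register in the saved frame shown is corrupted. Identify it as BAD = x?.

BAD = x4

after  0: x0=0x29 x1=0xd7 x2=0x48 x3=0xc9 x4=0xc7  N=1 Z=0
after  1: x0=0x29 x1=0xd7 x2=0x08 x3=0xc9 x4=0xc7  N=0 Z=0
after  2: x0=0x29 x1=0xdf x2=0x08 x3=0xc9 x4=0xc7  N=1 Z=0
after  3: x0=0x29 x1=0xdf x2=0x08 x3=0xc9 x4=0x18  N=0 Z=0
after  4: x0=0x29 x1=0xdf x2=0x09 x3=0xc9 x4=0x18  N=0 Z=0
after  5: x0=0x29 x1=0xdf x2=0xc7 x3=0xc9 x4=0x18  N=1 Z=0
after  6: x0=0x62 x1=0xdf x2=0xc7 x3=0xc9 x4=0x18  N=0 Z=0
after  7: x0=0x62 x1=0xdf x2=0x00 x3=0xc9 x4=0x18  N=0 Z=1
after  8: x0=0x62 x1=0xdf x2=0x00 x3=0xc9 x4=0xdf  N=1 Z=0
-- IRQ taken; context saved, return-PC = 9 --
mismatch: x4: reported 0x5f vs actual 0xdf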